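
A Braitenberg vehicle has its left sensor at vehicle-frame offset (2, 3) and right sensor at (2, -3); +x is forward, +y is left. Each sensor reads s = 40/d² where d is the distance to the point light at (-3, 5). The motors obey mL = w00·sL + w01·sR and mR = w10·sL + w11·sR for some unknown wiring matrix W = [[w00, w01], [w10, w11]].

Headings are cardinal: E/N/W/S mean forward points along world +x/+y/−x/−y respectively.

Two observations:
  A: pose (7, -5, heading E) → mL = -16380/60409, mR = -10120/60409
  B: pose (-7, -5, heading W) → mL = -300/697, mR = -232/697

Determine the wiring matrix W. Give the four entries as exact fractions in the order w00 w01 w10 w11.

-1 -1/2 -1/2 -1/2

obs A: pose=(7,-5,E) → sL=40/193, sR=40/313, mL=-16380/60409, mR=-10120/60409
obs B: pose=(-7,-5,W) → sL=8/41, sR=8/17, mL=-300/697, mR=-232/697
sensor matrix S = [[40/193, 40/313], [8/41, 8/17]]; det S = 3056640/42105073
solve [mL_A; mL_B] = S·[w00; w01] and [mR_A; mR_B] = S·[w10; w11]:
  w00 = -1, w01 = -1/2, w10 = -1/2, w11 = -1/2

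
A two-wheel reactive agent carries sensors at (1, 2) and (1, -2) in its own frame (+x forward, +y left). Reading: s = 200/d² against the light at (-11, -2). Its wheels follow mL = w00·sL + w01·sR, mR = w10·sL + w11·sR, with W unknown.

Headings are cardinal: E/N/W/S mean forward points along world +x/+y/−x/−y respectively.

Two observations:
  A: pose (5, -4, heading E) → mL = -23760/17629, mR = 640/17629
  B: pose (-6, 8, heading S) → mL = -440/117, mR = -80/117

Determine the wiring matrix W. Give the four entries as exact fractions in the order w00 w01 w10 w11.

obs A: pose=(5,-4,E) → sL=200/289, sR=40/61, mL=-23760/17629, mR=640/17629
obs B: pose=(-6,8,S) → sL=20/13, sR=20/9, mL=-440/117, mR=-80/117
sensor matrix S = [[200/289, 40/61], [20/13, 20/9]]; det S = 1091200/2062593
solve [mL_A; mL_B] = S·[w00; w01] and [mR_A; mR_B] = S·[w10; w11]:
  w00 = -1, w01 = -1, w10 = 1, w11 = -1

-1 -1 1 -1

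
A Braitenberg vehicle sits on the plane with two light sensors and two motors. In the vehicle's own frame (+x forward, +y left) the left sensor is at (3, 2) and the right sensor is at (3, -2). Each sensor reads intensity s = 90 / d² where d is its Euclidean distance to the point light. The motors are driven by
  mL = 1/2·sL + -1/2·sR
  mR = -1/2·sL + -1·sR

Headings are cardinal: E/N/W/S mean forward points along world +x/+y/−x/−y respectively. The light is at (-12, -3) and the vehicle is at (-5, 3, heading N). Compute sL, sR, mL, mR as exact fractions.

left sensor world pos  = (-7, 6); dL² = 106
right sensor world pos = (-3, 6); dR² = 162
sL = 90/106 = 45/53
sR = 90/162 = 5/9
mL = 1/2·sL + -1/2·sR = 70/477
mR = -1/2·sL + -1·sR = -935/954

45/53 5/9 70/477 -935/954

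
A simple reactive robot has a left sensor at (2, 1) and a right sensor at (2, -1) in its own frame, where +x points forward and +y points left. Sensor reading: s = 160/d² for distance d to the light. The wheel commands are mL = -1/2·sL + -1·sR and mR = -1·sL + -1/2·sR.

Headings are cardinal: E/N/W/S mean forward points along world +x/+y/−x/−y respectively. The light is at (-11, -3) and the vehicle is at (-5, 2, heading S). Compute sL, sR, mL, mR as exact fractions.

left sensor world pos  = (-4, 0); dL² = 58
right sensor world pos = (-6, 0); dR² = 34
sL = 160/58 = 80/29
sR = 160/34 = 80/17
mL = -1/2·sL + -1·sR = -3000/493
mR = -1·sL + -1/2·sR = -2520/493

80/29 80/17 -3000/493 -2520/493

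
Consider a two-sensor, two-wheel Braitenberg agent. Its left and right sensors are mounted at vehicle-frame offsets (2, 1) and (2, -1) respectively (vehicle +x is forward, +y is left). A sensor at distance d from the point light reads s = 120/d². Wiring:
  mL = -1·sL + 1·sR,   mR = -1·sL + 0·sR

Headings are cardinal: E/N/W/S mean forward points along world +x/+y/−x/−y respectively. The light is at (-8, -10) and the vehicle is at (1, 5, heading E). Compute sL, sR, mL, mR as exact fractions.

120/377 120/317 7200/119509 -120/377

left sensor world pos  = (3, 6); dL² = 377
right sensor world pos = (3, 4); dR² = 317
sL = 120/377 = 120/377
sR = 120/317 = 120/317
mL = -1·sL + 1·sR = 7200/119509
mR = -1·sL + 0·sR = -120/377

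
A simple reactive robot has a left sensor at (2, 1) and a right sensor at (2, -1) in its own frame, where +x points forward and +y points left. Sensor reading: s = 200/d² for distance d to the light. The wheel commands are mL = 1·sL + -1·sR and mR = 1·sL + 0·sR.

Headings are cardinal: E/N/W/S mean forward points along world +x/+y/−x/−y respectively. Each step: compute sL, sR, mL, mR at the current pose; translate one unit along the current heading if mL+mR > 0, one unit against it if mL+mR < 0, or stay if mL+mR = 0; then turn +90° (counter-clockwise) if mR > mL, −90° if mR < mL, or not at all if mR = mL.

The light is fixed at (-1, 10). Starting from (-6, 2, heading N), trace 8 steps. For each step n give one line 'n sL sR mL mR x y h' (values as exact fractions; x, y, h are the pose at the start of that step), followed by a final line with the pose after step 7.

n=0: pose=(-6,2,N); sL=25/9, sR=50/13; mL=-125/117, mR=25/9; mL+mR=200/117 → advance +1; mR−mL=50/13 → turn +1·90°
n=1: pose=(-6,3,W); sL=200/113, sR=40/17; mL=-1120/1921, mR=200/113; mL+mR=2280/1921 → advance +1; mR−mL=40/17 → turn +1·90°
n=2: pose=(-7,3,S); sL=100/53, sR=20/13; mL=240/689, mR=100/53; mL+mR=1540/689 → advance +1; mR−mL=20/13 → turn +1·90°
n=3: pose=(-7,2,E); sL=40/13, sR=200/97; mL=1280/1261, mR=40/13; mL+mR=5160/1261 → advance +1; mR−mL=200/97 → turn +1·90°
n=4: pose=(-6,2,N); sL=25/9, sR=50/13; mL=-125/117, mR=25/9; mL+mR=200/117 → advance +1; mR−mL=50/13 → turn +1·90°
n=5: pose=(-6,3,W); sL=200/113, sR=40/17; mL=-1120/1921, mR=200/113; mL+mR=2280/1921 → advance +1; mR−mL=40/17 → turn +1·90°
n=6: pose=(-7,3,S); sL=100/53, sR=20/13; mL=240/689, mR=100/53; mL+mR=1540/689 → advance +1; mR−mL=20/13 → turn +1·90°
n=7: pose=(-7,2,E); sL=40/13, sR=200/97; mL=1280/1261, mR=40/13; mL+mR=5160/1261 → advance +1; mR−mL=200/97 → turn +1·90°

0 25/9 50/13 -125/117 25/9 -6 2 N
1 200/113 40/17 -1120/1921 200/113 -6 3 W
2 100/53 20/13 240/689 100/53 -7 3 S
3 40/13 200/97 1280/1261 40/13 -7 2 E
4 25/9 50/13 -125/117 25/9 -6 2 N
5 200/113 40/17 -1120/1921 200/113 -6 3 W
6 100/53 20/13 240/689 100/53 -7 3 S
7 40/13 200/97 1280/1261 40/13 -7 2 E
final -6 2 N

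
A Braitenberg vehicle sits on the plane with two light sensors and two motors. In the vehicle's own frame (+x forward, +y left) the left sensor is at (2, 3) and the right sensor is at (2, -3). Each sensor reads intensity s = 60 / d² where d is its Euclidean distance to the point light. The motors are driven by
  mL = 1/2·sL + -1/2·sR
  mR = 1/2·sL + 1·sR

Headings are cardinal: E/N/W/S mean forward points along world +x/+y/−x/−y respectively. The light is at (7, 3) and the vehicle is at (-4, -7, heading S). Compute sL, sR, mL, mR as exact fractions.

15/52 3/17 99/1768 567/1768

left sensor world pos  = (-1, -9); dL² = 208
right sensor world pos = (-7, -9); dR² = 340
sL = 60/208 = 15/52
sR = 60/340 = 3/17
mL = 1/2·sL + -1/2·sR = 99/1768
mR = 1/2·sL + 1·sR = 567/1768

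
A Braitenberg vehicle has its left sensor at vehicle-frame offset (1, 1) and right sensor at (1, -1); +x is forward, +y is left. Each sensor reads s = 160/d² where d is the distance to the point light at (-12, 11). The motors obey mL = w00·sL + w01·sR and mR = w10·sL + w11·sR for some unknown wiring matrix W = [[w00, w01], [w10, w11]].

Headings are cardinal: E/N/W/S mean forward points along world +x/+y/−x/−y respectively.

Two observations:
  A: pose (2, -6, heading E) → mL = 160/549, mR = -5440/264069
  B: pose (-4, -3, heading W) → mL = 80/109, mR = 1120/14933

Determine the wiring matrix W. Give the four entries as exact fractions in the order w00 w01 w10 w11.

0 1 -1/2 1/2

obs A: pose=(2,-6,E) → sL=160/481, sR=160/549, mL=160/549, mR=-5440/264069
obs B: pose=(-4,-3,W) → sL=80/137, sR=80/109, mL=80/109, mR=1120/14933
sensor matrix S = [[160/481, 160/549], [80/137, 80/109]]; det S = 291635200/3943342377
solve [mL_A; mL_B] = S·[w00; w01] and [mR_A; mR_B] = S·[w10; w11]:
  w00 = 0, w01 = 1, w10 = -1/2, w11 = 1/2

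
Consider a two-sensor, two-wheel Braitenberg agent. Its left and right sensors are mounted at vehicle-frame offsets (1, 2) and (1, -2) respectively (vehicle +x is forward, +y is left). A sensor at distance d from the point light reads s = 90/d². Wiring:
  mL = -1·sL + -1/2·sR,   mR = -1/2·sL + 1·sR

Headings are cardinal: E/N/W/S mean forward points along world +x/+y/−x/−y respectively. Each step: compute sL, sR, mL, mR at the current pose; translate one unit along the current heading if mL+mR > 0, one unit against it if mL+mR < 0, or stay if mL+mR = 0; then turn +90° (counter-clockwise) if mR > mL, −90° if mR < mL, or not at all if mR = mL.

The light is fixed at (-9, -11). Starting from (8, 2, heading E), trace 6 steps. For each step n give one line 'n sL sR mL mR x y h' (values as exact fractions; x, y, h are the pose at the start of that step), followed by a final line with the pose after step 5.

0 10/61 18/89 -1439/5429 653/5429 8 2 E
1 45/196 9/52 -1611/5096 297/5096 7 2 N
2 18/65 90/421 -10503/27365 2061/27365 7 1 W
3 45/241 45/173 -26415/83386 13905/83386 8 1 S
4 10/61 18/89 -1439/5429 653/5429 8 2 E
5 45/196 9/52 -1611/5096 297/5096 7 2 N
final 7 1 W

n=0: pose=(8,2,E); sL=10/61, sR=18/89; mL=-1439/5429, mR=653/5429; mL+mR=-786/5429 → advance -1; mR−mL=2092/5429 → turn +1·90°
n=1: pose=(7,2,N); sL=45/196, sR=9/52; mL=-1611/5096, mR=297/5096; mL+mR=-657/2548 → advance -1; mR−mL=477/1274 → turn +1·90°
n=2: pose=(7,1,W); sL=18/65, sR=90/421; mL=-10503/27365, mR=2061/27365; mL+mR=-8442/27365 → advance -1; mR−mL=12564/27365 → turn +1·90°
n=3: pose=(8,1,S); sL=45/241, sR=45/173; mL=-26415/83386, mR=13905/83386; mL+mR=-6255/41693 → advance -1; mR−mL=20160/41693 → turn +1·90°
n=4: pose=(8,2,E); sL=10/61, sR=18/89; mL=-1439/5429, mR=653/5429; mL+mR=-786/5429 → advance -1; mR−mL=2092/5429 → turn +1·90°
n=5: pose=(7,2,N); sL=45/196, sR=9/52; mL=-1611/5096, mR=297/5096; mL+mR=-657/2548 → advance -1; mR−mL=477/1274 → turn +1·90°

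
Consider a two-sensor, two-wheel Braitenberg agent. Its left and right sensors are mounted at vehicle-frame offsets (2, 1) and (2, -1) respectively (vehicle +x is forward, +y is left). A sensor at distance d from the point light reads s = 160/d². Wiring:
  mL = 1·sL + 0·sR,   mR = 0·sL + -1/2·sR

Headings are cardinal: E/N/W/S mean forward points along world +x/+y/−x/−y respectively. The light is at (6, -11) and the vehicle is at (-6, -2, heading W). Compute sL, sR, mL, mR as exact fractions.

left sensor world pos  = (-8, -3); dL² = 260
right sensor world pos = (-8, -1); dR² = 296
sL = 160/260 = 8/13
sR = 160/296 = 20/37
mL = 1·sL + 0·sR = 8/13
mR = 0·sL + -1/2·sR = -10/37

8/13 20/37 8/13 -10/37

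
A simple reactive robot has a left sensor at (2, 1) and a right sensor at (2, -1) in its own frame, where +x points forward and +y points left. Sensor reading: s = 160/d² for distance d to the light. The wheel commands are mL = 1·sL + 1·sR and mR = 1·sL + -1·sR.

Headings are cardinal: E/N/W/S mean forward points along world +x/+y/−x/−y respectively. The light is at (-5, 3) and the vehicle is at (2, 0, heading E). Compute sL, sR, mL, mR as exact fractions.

left sensor world pos  = (4, 1); dL² = 85
right sensor world pos = (4, -1); dR² = 97
sL = 160/85 = 32/17
sR = 160/97 = 160/97
mL = 1·sL + 1·sR = 5824/1649
mR = 1·sL + -1·sR = 384/1649

32/17 160/97 5824/1649 384/1649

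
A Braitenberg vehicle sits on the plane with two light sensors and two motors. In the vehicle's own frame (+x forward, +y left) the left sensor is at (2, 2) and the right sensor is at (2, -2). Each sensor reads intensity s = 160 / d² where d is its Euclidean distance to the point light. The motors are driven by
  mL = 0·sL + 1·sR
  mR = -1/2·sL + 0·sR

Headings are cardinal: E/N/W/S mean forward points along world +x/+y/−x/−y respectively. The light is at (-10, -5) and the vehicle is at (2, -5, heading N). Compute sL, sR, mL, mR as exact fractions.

20/13 4/5 4/5 -10/13

left sensor world pos  = (0, -3); dL² = 104
right sensor world pos = (4, -3); dR² = 200
sL = 160/104 = 20/13
sR = 160/200 = 4/5
mL = 0·sL + 1·sR = 4/5
mR = -1/2·sL + 0·sR = -10/13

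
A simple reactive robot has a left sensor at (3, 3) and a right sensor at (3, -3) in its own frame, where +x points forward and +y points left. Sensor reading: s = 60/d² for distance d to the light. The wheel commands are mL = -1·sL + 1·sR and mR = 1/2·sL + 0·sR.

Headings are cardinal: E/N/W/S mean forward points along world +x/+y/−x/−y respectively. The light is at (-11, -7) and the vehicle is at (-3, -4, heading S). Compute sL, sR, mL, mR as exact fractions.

60/121 12/5 1152/605 30/121

left sensor world pos  = (0, -7); dL² = 121
right sensor world pos = (-6, -7); dR² = 25
sL = 60/121 = 60/121
sR = 60/25 = 12/5
mL = -1·sL + 1·sR = 1152/605
mR = 1/2·sL + 0·sR = 30/121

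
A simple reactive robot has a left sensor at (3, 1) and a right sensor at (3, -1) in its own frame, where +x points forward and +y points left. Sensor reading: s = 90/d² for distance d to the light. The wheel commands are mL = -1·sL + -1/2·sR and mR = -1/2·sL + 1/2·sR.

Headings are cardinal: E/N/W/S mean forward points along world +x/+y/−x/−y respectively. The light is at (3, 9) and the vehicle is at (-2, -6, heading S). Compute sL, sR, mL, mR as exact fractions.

9/34 1/4 -53/136 -1/136

left sensor world pos  = (-1, -9); dL² = 340
right sensor world pos = (-3, -9); dR² = 360
sL = 90/340 = 9/34
sR = 90/360 = 1/4
mL = -1·sL + -1/2·sR = -53/136
mR = -1/2·sL + 1/2·sR = -1/136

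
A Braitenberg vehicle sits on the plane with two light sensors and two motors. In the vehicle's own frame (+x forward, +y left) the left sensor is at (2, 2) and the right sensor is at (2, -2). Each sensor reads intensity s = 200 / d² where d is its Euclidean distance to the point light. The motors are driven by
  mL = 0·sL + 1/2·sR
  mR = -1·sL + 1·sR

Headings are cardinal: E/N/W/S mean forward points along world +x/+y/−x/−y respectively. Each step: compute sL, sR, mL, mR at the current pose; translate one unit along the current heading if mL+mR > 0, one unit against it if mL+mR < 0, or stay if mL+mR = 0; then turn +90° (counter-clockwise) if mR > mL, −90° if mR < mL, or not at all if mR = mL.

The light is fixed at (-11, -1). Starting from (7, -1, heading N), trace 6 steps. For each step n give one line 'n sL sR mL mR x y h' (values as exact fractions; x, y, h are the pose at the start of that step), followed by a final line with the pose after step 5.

n=0: pose=(7,-1,N); sL=10/13, sR=50/101; mL=25/101, mR=-360/1313; mL+mR=-35/1313 → advance -1; mR−mL=-685/1313 → turn -1·90°
n=1: pose=(7,-2,E); sL=200/401, sR=200/409; mL=100/409, mR=-1600/164009; mL+mR=38500/164009 → advance +1; mR−mL=-41700/164009 → turn -1·90°
n=2: pose=(8,-2,S); sL=4/9, sR=100/149; mL=50/149, mR=304/1341; mL+mR=754/1341 → advance +1; mR−mL=-146/1341 → turn -1·90°
n=3: pose=(8,-3,W); sL=40/61, sR=200/289; mL=100/289, mR=640/17629; mL+mR=6740/17629 → advance +1; mR−mL=-5460/17629 → turn -1·90°
n=4: pose=(7,-3,N); sL=25/32, sR=1/2; mL=1/4, mR=-9/32; mL+mR=-1/32 → advance -1; mR−mL=-17/32 → turn -1·90°
n=5: pose=(7,-4,E); sL=200/401, sR=8/17; mL=4/17, mR=-192/6817; mL+mR=1412/6817 → advance +1; mR−mL=-1796/6817 → turn -1·90°

0 10/13 50/101 25/101 -360/1313 7 -1 N
1 200/401 200/409 100/409 -1600/164009 7 -2 E
2 4/9 100/149 50/149 304/1341 8 -2 S
3 40/61 200/289 100/289 640/17629 8 -3 W
4 25/32 1/2 1/4 -9/32 7 -3 N
5 200/401 8/17 4/17 -192/6817 7 -4 E
final 8 -4 S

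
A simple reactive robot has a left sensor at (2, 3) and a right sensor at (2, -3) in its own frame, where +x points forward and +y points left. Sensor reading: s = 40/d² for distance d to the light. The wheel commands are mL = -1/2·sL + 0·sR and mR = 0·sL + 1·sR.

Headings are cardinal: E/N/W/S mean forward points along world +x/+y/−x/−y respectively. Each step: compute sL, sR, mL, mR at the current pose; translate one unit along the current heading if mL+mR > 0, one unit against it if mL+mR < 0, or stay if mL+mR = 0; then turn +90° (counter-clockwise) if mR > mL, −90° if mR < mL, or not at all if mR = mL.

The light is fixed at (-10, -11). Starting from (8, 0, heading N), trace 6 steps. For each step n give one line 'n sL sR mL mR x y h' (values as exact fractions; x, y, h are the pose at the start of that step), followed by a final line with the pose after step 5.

0 20/197 4/61 -10/197 4/61 8 0 N
1 40/337 40/481 -20/337 40/481 8 1 W
2 2/25 5/37 -1/25 5/37 7 1 S
3 40/557 8/85 -20/557 8/85 7 0 E
4 20/197 4/61 -10/197 4/61 8 0 N
5 40/337 40/481 -20/337 40/481 8 1 W
final 7 1 S

n=0: pose=(8,0,N); sL=20/197, sR=4/61; mL=-10/197, mR=4/61; mL+mR=178/12017 → advance +1; mR−mL=1398/12017 → turn +1·90°
n=1: pose=(8,1,W); sL=40/337, sR=40/481; mL=-20/337, mR=40/481; mL+mR=3860/162097 → advance +1; mR−mL=23100/162097 → turn +1·90°
n=2: pose=(7,1,S); sL=2/25, sR=5/37; mL=-1/25, mR=5/37; mL+mR=88/925 → advance +1; mR−mL=162/925 → turn +1·90°
n=3: pose=(7,0,E); sL=40/557, sR=8/85; mL=-20/557, mR=8/85; mL+mR=2756/47345 → advance +1; mR−mL=6156/47345 → turn +1·90°
n=4: pose=(8,0,N); sL=20/197, sR=4/61; mL=-10/197, mR=4/61; mL+mR=178/12017 → advance +1; mR−mL=1398/12017 → turn +1·90°
n=5: pose=(8,1,W); sL=40/337, sR=40/481; mL=-20/337, mR=40/481; mL+mR=3860/162097 → advance +1; mR−mL=23100/162097 → turn +1·90°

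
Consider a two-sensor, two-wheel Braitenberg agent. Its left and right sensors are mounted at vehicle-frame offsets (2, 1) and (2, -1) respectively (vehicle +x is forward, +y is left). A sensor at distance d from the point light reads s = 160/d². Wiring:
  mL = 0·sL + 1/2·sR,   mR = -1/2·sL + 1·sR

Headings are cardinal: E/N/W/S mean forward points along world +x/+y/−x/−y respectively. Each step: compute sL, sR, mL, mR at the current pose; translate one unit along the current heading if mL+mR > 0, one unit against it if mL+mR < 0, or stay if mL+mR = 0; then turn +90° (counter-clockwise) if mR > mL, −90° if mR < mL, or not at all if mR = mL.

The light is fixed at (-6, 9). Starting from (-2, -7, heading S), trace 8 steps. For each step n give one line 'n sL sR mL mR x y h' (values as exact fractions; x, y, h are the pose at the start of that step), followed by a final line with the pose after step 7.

n=0: pose=(-2,-7,S); sL=160/349, sR=160/333; mL=80/333, mR=29200/116217; mL+mR=19040/38739 → advance +1; mR−mL=1280/116217 → turn +1·90°
n=1: pose=(-2,-8,E); sL=40/73, sR=4/9; mL=2/9, mR=112/657; mL+mR=86/219 → advance +1; mR−mL=-34/657 → turn -1·90°
n=2: pose=(-1,-8,S); sL=160/397, sR=160/377; mL=80/377, mR=33360/149669; mL+mR=65120/149669 → advance +1; mR−mL=1600/149669 → turn +1·90°
n=3: pose=(-1,-9,E); sL=80/169, sR=16/41; mL=8/41, mR=1064/6929; mL+mR=2416/6929 → advance +1; mR−mL=-288/6929 → turn -1·90°
n=4: pose=(0,-9,S); sL=160/449, sR=32/85; mL=16/85, mR=7568/38165; mL+mR=14752/38165 → advance +1; mR−mL=384/38165 → turn +1·90°
n=5: pose=(0,-10,E); sL=40/97, sR=10/29; mL=5/29, mR=390/2813; mL+mR=875/2813 → advance +1; mR−mL=-95/2813 → turn -1·90°
n=6: pose=(1,-10,S); sL=32/101, sR=160/477; mL=80/477, mR=8528/48177; mL+mR=5536/16059 → advance +1; mR−mL=448/48177 → turn +1·90°
n=7: pose=(1,-11,E); sL=80/221, sR=80/261; mL=40/261, mR=7240/57681; mL+mR=5360/19227 → advance +1; mR−mL=-1600/57681 → turn -1·90°

0 160/349 160/333 80/333 29200/116217 -2 -7 S
1 40/73 4/9 2/9 112/657 -2 -8 E
2 160/397 160/377 80/377 33360/149669 -1 -8 S
3 80/169 16/41 8/41 1064/6929 -1 -9 E
4 160/449 32/85 16/85 7568/38165 0 -9 S
5 40/97 10/29 5/29 390/2813 0 -10 E
6 32/101 160/477 80/477 8528/48177 1 -10 S
7 80/221 80/261 40/261 7240/57681 1 -11 E
final 2 -11 S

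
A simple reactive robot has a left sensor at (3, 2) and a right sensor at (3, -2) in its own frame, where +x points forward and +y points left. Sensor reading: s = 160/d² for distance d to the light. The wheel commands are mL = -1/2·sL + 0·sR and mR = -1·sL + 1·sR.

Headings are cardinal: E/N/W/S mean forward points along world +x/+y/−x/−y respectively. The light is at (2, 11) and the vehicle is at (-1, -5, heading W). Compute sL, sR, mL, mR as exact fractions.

left sensor world pos  = (-4, -7); dL² = 360
right sensor world pos = (-4, -3); dR² = 232
sL = 160/360 = 4/9
sR = 160/232 = 20/29
mL = -1/2·sL + 0·sR = -2/9
mR = -1·sL + 1·sR = 64/261

4/9 20/29 -2/9 64/261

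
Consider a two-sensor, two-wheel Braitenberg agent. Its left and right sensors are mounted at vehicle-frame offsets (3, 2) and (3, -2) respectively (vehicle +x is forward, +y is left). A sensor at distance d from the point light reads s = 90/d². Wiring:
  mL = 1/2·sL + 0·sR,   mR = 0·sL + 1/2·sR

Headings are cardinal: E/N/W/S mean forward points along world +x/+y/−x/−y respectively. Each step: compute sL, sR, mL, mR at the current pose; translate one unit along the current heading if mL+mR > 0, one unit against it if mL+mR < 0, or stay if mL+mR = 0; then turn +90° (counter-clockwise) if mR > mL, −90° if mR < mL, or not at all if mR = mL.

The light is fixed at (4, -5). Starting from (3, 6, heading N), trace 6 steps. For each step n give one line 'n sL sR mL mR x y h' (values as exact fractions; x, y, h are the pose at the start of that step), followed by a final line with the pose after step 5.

0 18/41 90/197 9/41 45/197 3 6 N
1 45/58 45/106 45/116 45/212 3 7 W
2 90/241 2/5 45/241 1/5 2 7 N
3 45/73 9/25 45/146 9/50 2 8 W
4 90/281 90/257 45/281 45/257 1 8 N
5 1/2 45/146 1/4 45/292 1 9 W
final 0 9 N

n=0: pose=(3,6,N); sL=18/41, sR=90/197; mL=9/41, mR=45/197; mL+mR=3618/8077 → advance +1; mR−mL=72/8077 → turn +1·90°
n=1: pose=(3,7,W); sL=45/58, sR=45/106; mL=45/116, mR=45/212; mL+mR=1845/3074 → advance +1; mR−mL=-270/1537 → turn -1·90°
n=2: pose=(2,7,N); sL=90/241, sR=2/5; mL=45/241, mR=1/5; mL+mR=466/1205 → advance +1; mR−mL=16/1205 → turn +1·90°
n=3: pose=(2,8,W); sL=45/73, sR=9/25; mL=45/146, mR=9/50; mL+mR=891/1825 → advance +1; mR−mL=-234/1825 → turn -1·90°
n=4: pose=(1,8,N); sL=90/281, sR=90/257; mL=45/281, mR=45/257; mL+mR=24210/72217 → advance +1; mR−mL=1080/72217 → turn +1·90°
n=5: pose=(1,9,W); sL=1/2, sR=45/146; mL=1/4, mR=45/292; mL+mR=59/146 → advance +1; mR−mL=-7/73 → turn -1·90°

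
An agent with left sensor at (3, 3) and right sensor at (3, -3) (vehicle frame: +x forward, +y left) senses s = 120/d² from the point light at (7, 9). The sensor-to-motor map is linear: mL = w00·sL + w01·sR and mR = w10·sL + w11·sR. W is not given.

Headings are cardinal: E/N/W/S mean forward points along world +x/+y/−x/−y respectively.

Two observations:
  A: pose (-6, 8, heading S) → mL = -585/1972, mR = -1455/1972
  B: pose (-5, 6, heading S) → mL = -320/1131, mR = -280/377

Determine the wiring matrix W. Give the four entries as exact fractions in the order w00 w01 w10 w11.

-1/2 1/2 -1/2 -1/2

obs A: pose=(-6,8,S) → sL=30/29, sR=15/34, mL=-585/1972, mR=-1455/1972
obs B: pose=(-5,6,S) → sL=40/39, sR=40/87, mL=-320/1131, mR=-280/377
sensor matrix S = [[30/29, 15/34], [40/39, 40/87]]; det S = 4300/185861
solve [mL_A; mL_B] = S·[w00; w01] and [mR_A; mR_B] = S·[w10; w11]:
  w00 = -1/2, w01 = 1/2, w10 = -1/2, w11 = -1/2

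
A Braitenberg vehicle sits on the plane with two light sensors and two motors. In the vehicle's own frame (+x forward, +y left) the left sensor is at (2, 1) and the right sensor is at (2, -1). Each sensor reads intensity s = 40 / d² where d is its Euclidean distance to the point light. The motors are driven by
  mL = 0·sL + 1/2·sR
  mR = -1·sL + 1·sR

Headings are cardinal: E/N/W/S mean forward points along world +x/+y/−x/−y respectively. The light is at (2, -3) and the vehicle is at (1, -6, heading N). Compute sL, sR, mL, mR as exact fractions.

left sensor world pos  = (0, -4); dL² = 5
right sensor world pos = (2, -4); dR² = 1
sL = 40/5 = 8
sR = 40/1 = 40
mL = 0·sL + 1/2·sR = 20
mR = -1·sL + 1·sR = 32

8 40 20 32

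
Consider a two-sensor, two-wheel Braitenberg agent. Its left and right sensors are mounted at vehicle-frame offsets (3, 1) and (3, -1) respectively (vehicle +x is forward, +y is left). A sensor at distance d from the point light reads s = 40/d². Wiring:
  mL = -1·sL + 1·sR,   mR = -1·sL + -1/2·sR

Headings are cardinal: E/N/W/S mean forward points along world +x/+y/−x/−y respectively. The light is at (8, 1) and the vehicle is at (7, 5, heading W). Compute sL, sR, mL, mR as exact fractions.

8/5 40/41 -128/205 -428/205

left sensor world pos  = (4, 4); dL² = 25
right sensor world pos = (4, 6); dR² = 41
sL = 40/25 = 8/5
sR = 40/41 = 40/41
mL = -1·sL + 1·sR = -128/205
mR = -1·sL + -1/2·sR = -428/205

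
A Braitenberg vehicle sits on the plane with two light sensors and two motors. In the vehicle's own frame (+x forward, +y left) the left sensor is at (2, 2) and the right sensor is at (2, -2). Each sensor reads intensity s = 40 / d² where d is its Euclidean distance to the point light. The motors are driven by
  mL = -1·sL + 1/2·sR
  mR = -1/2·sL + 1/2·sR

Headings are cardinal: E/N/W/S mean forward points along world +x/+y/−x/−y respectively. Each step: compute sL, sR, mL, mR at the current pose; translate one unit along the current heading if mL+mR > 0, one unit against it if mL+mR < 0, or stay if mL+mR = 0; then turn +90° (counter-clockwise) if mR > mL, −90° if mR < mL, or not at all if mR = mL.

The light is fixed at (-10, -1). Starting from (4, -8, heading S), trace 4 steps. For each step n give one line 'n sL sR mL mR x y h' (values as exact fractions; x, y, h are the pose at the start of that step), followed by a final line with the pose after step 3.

0 40/337 8/45 -452/15165 448/15165 4 -8 S
1 5/34 1/8 -23/272 -3/272 4 -7 E
2 40/137 40/241 -6900/33017 -2080/33017 3 -7 N
3 20/101 20/73 -450/7373 280/7373 3 -8 W
final 4 -8 S

n=0: pose=(4,-8,S); sL=40/337, sR=8/45; mL=-452/15165, mR=448/15165; mL+mR=-4/15165 → advance -1; mR−mL=20/337 → turn +1·90°
n=1: pose=(4,-7,E); sL=5/34, sR=1/8; mL=-23/272, mR=-3/272; mL+mR=-13/136 → advance -1; mR−mL=5/68 → turn +1·90°
n=2: pose=(3,-7,N); sL=40/137, sR=40/241; mL=-6900/33017, mR=-2080/33017; mL+mR=-8980/33017 → advance -1; mR−mL=20/137 → turn +1·90°
n=3: pose=(3,-8,W); sL=20/101, sR=20/73; mL=-450/7373, mR=280/7373; mL+mR=-170/7373 → advance -1; mR−mL=10/101 → turn +1·90°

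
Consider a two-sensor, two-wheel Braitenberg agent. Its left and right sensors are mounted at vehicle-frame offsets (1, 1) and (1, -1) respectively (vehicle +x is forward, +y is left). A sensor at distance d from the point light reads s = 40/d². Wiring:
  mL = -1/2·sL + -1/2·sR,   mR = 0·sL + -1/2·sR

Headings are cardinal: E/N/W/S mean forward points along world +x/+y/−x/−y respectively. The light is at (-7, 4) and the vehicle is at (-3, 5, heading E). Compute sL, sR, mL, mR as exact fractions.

40/29 8/5 -216/145 -4/5

left sensor world pos  = (-2, 6); dL² = 29
right sensor world pos = (-2, 4); dR² = 25
sL = 40/29 = 40/29
sR = 40/25 = 8/5
mL = -1/2·sL + -1/2·sR = -216/145
mR = 0·sL + -1/2·sR = -4/5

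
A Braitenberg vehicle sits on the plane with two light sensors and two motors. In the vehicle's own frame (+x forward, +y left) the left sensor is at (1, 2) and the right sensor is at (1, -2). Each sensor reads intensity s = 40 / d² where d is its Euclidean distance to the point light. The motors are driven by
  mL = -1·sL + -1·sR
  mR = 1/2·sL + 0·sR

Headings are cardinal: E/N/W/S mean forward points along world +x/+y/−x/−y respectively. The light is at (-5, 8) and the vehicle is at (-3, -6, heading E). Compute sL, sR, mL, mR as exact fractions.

left sensor world pos  = (-2, -4); dL² = 153
right sensor world pos = (-2, -8); dR² = 265
sL = 40/153 = 40/153
sR = 40/265 = 8/53
mL = -1·sL + -1·sR = -3344/8109
mR = 1/2·sL + 0·sR = 20/153

40/153 8/53 -3344/8109 20/153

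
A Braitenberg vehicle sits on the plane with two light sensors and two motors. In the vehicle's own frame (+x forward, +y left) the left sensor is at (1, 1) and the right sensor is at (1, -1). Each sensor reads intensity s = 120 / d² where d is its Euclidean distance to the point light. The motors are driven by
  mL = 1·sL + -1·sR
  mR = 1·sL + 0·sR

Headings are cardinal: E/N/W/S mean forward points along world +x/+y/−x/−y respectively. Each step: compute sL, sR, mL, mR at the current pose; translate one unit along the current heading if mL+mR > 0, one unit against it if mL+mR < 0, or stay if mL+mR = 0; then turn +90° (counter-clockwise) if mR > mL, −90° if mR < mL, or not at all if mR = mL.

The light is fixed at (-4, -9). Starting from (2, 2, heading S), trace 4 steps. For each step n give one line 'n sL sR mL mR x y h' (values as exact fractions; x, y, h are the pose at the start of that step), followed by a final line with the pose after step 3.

n=0: pose=(2,2,S); sL=120/149, sR=24/25; mL=-576/3725, mR=120/149; mL+mR=2424/3725 → advance +1; mR−mL=24/25 → turn +1·90°
n=1: pose=(2,1,E); sL=12/17, sR=12/13; mL=-48/221, mR=12/17; mL+mR=108/221 → advance +1; mR−mL=12/13 → turn +1·90°
n=2: pose=(3,1,N); sL=120/157, sR=24/37; mL=672/5809, mR=120/157; mL+mR=5112/5809 → advance +1; mR−mL=24/37 → turn +1·90°
n=3: pose=(3,2,W); sL=15/17, sR=2/3; mL=11/51, mR=15/17; mL+mR=56/51 → advance +1; mR−mL=2/3 → turn +1·90°

0 120/149 24/25 -576/3725 120/149 2 2 S
1 12/17 12/13 -48/221 12/17 2 1 E
2 120/157 24/37 672/5809 120/157 3 1 N
3 15/17 2/3 11/51 15/17 3 2 W
final 2 2 S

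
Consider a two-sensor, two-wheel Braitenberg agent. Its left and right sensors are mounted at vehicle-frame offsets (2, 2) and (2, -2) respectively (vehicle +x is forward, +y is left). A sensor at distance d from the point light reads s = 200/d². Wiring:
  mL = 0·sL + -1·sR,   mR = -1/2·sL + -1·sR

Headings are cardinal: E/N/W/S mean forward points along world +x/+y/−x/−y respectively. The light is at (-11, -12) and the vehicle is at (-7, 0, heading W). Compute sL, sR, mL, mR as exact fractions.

left sensor world pos  = (-9, -2); dL² = 104
right sensor world pos = (-9, 2); dR² = 200
sL = 200/104 = 25/13
sR = 200/200 = 1
mL = 0·sL + -1·sR = -1
mR = -1/2·sL + -1·sR = -51/26

25/13 1 -1 -51/26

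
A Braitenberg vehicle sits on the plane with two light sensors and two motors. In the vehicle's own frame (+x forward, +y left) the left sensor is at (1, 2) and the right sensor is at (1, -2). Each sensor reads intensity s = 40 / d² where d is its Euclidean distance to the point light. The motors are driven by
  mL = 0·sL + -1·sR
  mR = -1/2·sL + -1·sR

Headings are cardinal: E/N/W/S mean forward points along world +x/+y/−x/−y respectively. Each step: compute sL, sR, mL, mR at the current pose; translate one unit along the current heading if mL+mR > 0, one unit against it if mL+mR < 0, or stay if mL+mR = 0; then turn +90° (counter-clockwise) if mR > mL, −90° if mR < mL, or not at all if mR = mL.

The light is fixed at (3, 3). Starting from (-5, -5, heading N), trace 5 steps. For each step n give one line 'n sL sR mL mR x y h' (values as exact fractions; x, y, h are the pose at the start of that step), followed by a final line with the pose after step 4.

n=0: pose=(-5,-5,N); sL=40/149, sR=8/17; mL=-8/17, mR=-1532/2533; mL+mR=-2724/2533 → advance -1; mR−mL=-20/149 → turn -1·90°
n=1: pose=(-5,-6,E); sL=20/49, sR=4/17; mL=-4/17, mR=-366/833; mL+mR=-562/833 → advance -1; mR−mL=-10/49 → turn -1·90°
n=2: pose=(-6,-6,S); sL=40/149, sR=40/221; mL=-40/221, mR=-10380/32929; mL+mR=-16340/32929 → advance -1; mR−mL=-20/149 → turn -1·90°
n=3: pose=(-6,-5,W); sL=1/5, sR=5/17; mL=-5/17, mR=-67/170; mL+mR=-117/170 → advance -1; mR−mL=-1/10 → turn -1·90°
n=4: pose=(-5,-5,N); sL=40/149, sR=8/17; mL=-8/17, mR=-1532/2533; mL+mR=-2724/2533 → advance -1; mR−mL=-20/149 → turn -1·90°

0 40/149 8/17 -8/17 -1532/2533 -5 -5 N
1 20/49 4/17 -4/17 -366/833 -5 -6 E
2 40/149 40/221 -40/221 -10380/32929 -6 -6 S
3 1/5 5/17 -5/17 -67/170 -6 -5 W
4 40/149 8/17 -8/17 -1532/2533 -5 -5 N
final -5 -6 E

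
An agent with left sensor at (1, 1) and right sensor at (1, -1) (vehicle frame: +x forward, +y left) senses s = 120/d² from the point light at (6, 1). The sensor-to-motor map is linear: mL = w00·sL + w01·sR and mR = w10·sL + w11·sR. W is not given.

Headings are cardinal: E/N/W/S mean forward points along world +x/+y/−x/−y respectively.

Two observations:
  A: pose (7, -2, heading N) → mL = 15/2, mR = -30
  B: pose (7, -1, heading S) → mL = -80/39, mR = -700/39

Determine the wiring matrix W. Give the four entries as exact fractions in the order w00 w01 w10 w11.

obs A: pose=(7,-2,N) → sL=30, sR=15, mL=15/2, mR=-30
obs B: pose=(7,-1,S) → sL=120/13, sR=40/3, mL=-80/39, mR=-700/39
sensor matrix S = [[30, 15], [120/13, 40/3]]; det S = 3400/13
solve [mL_A; mL_B] = S·[w00; w01] and [mR_A; mR_B] = S·[w10; w11]:
  w00 = 1/2, w01 = -1/2, w10 = -1/2, w11 = -1

1/2 -1/2 -1/2 -1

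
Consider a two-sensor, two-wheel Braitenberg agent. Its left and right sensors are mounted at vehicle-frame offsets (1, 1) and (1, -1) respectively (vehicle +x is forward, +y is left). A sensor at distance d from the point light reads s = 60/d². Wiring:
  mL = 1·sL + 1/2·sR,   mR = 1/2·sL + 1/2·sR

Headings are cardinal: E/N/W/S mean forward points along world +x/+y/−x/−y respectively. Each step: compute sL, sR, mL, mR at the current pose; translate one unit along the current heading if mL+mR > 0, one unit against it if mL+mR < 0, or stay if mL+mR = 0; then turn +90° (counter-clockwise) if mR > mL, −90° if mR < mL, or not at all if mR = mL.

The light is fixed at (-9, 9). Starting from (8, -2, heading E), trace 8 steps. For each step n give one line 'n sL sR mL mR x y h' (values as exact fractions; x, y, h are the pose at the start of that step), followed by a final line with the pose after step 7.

0 15/106 5/39 425/2067 1115/8268 8 -2 E
1 12/101 60/433 8226/43733 5628/43733 9 -2 S
2 30/229 6/41 1917/9389 1302/9389 9 -3 W
3 60/377 12/89 7602/33553 4932/33553 8 -3 N
4 15/106 5/39 425/2067 1115/8268 8 -2 E
5 12/101 60/433 8226/43733 5628/43733 9 -2 S
6 30/229 6/41 1917/9389 1302/9389 9 -3 W
7 60/377 12/89 7602/33553 4932/33553 8 -3 N
final 8 -2 E

n=0: pose=(8,-2,E); sL=15/106, sR=5/39; mL=425/2067, mR=1115/8268; mL+mR=2815/8268 → advance +1; mR−mL=-15/212 → turn -1·90°
n=1: pose=(9,-2,S); sL=12/101, sR=60/433; mL=8226/43733, mR=5628/43733; mL+mR=13854/43733 → advance +1; mR−mL=-6/101 → turn -1·90°
n=2: pose=(9,-3,W); sL=30/229, sR=6/41; mL=1917/9389, mR=1302/9389; mL+mR=3219/9389 → advance +1; mR−mL=-15/229 → turn -1·90°
n=3: pose=(8,-3,N); sL=60/377, sR=12/89; mL=7602/33553, mR=4932/33553; mL+mR=12534/33553 → advance +1; mR−mL=-30/377 → turn -1·90°
n=4: pose=(8,-2,E); sL=15/106, sR=5/39; mL=425/2067, mR=1115/8268; mL+mR=2815/8268 → advance +1; mR−mL=-15/212 → turn -1·90°
n=5: pose=(9,-2,S); sL=12/101, sR=60/433; mL=8226/43733, mR=5628/43733; mL+mR=13854/43733 → advance +1; mR−mL=-6/101 → turn -1·90°
n=6: pose=(9,-3,W); sL=30/229, sR=6/41; mL=1917/9389, mR=1302/9389; mL+mR=3219/9389 → advance +1; mR−mL=-15/229 → turn -1·90°
n=7: pose=(8,-3,N); sL=60/377, sR=12/89; mL=7602/33553, mR=4932/33553; mL+mR=12534/33553 → advance +1; mR−mL=-30/377 → turn -1·90°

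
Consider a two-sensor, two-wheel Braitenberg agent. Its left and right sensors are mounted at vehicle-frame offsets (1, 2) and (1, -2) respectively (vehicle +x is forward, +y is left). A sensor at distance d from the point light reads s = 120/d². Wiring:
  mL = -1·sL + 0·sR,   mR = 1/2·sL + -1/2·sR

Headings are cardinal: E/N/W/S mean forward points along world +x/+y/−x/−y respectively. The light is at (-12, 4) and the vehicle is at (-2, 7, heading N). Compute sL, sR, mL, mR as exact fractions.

3/2 3/4 -3/2 3/8

left sensor world pos  = (-4, 8); dL² = 80
right sensor world pos = (0, 8); dR² = 160
sL = 120/80 = 3/2
sR = 120/160 = 3/4
mL = -1·sL + 0·sR = -3/2
mR = 1/2·sL + -1/2·sR = 3/8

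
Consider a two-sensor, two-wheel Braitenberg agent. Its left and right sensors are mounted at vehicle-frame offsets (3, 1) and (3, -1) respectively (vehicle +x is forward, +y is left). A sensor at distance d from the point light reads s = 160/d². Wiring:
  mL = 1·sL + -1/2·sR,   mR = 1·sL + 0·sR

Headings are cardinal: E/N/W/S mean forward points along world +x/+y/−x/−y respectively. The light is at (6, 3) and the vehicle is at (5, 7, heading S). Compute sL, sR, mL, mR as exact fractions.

left sensor world pos  = (6, 4); dL² = 1
right sensor world pos = (4, 4); dR² = 5
sL = 160/1 = 160
sR = 160/5 = 32
mL = 1·sL + -1/2·sR = 144
mR = 1·sL + 0·sR = 160

160 32 144 160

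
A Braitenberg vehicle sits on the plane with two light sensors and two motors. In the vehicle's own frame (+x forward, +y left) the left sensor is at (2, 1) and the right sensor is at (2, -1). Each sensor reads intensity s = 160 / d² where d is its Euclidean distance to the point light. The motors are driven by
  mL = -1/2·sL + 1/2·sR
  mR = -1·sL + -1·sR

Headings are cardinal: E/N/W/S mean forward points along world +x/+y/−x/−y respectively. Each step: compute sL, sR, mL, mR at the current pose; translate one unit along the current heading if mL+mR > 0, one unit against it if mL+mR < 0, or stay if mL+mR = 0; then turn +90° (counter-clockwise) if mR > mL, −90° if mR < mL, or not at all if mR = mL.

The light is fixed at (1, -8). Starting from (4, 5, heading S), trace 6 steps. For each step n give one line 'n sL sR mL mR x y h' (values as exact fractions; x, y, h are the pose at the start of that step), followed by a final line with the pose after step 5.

n=0: pose=(4,5,S); sL=160/137, sR=32/25; mL=192/3425, mR=-8384/3425; mL+mR=-8192/3425 → advance -1; mR−mL=-8576/3425 → turn -1·90°
n=1: pose=(4,6,W); sL=16/17, sR=80/113; mL=-224/1921, mR=-3168/1921; mL+mR=-3392/1921 → advance -1; mR−mL=-2944/1921 → turn -1·90°
n=2: pose=(5,6,N); sL=32/53, sR=160/281; mL=-256/14893, mR=-17472/14893; mL+mR=-17728/14893 → advance -1; mR−mL=-17216/14893 → turn -1·90°
n=3: pose=(5,5,E); sL=20/29, sR=8/9; mL=26/261, mR=-412/261; mL+mR=-386/261 → advance -1; mR−mL=-146/87 → turn -1·90°
n=4: pose=(4,5,S); sL=160/137, sR=32/25; mL=192/3425, mR=-8384/3425; mL+mR=-8192/3425 → advance -1; mR−mL=-8576/3425 → turn -1·90°
n=5: pose=(4,6,W); sL=16/17, sR=80/113; mL=-224/1921, mR=-3168/1921; mL+mR=-3392/1921 → advance -1; mR−mL=-2944/1921 → turn -1·90°

0 160/137 32/25 192/3425 -8384/3425 4 5 S
1 16/17 80/113 -224/1921 -3168/1921 4 6 W
2 32/53 160/281 -256/14893 -17472/14893 5 6 N
3 20/29 8/9 26/261 -412/261 5 5 E
4 160/137 32/25 192/3425 -8384/3425 4 5 S
5 16/17 80/113 -224/1921 -3168/1921 4 6 W
final 5 6 N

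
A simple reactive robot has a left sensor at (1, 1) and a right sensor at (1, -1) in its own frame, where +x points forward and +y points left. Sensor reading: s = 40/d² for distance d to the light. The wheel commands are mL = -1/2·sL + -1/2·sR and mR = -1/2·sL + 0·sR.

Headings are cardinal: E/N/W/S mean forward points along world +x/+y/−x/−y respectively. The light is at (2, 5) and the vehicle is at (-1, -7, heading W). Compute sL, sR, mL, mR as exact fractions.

left sensor world pos  = (-2, -8); dL² = 185
right sensor world pos = (-2, -6); dR² = 137
sL = 40/185 = 8/37
sR = 40/137 = 40/137
mL = -1/2·sL + -1/2·sR = -1288/5069
mR = -1/2·sL + 0·sR = -4/37

8/37 40/137 -1288/5069 -4/37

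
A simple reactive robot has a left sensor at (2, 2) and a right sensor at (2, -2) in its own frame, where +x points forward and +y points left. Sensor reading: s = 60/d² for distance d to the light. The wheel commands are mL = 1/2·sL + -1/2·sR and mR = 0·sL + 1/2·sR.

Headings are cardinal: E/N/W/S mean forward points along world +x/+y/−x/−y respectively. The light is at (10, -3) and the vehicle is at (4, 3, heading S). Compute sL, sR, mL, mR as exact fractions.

15/8 3/4 9/16 3/8

left sensor world pos  = (6, 1); dL² = 32
right sensor world pos = (2, 1); dR² = 80
sL = 60/32 = 15/8
sR = 60/80 = 3/4
mL = 1/2·sL + -1/2·sR = 9/16
mR = 0·sL + 1/2·sR = 3/8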